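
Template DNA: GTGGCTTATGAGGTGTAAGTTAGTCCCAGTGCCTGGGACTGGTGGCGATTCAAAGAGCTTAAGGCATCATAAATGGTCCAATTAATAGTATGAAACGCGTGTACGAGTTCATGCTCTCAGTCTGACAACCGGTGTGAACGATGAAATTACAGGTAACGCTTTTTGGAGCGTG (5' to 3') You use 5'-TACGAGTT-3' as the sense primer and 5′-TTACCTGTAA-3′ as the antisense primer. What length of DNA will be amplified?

Scanning the template, TACGAGTT occurs at positions 102–109; this primer anneals to the bottom strand there with its 3' end pointing downstream.
Taking the reverse complement of TTACCTGTAA gives TTACAGGTAA, found at positions 147–156 on the template; the primer anneals here to the top strand with its 3' end pointing upstream.
Product length = (reverse-primer end) − (forward-primer start) + 1 = 156 − 102 + 1 = 55 bp.

55 bp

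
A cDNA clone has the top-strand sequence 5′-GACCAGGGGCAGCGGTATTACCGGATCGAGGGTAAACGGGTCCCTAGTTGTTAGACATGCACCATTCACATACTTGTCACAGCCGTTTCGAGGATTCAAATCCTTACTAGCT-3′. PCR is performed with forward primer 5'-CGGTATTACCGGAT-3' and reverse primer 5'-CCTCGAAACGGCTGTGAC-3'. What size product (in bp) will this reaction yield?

Scanning the template, CGGTATTACCGGAT occurs at positions 13–26; this primer anneals to the bottom strand there with its 3' end pointing downstream.
Reverse complement of the reverse primer: GTCACAGCCGTTTCGAGG. This occurs on the top strand at positions 76–93.
Product length = (reverse-primer end) − (forward-primer start) + 1 = 93 − 13 + 1 = 81 bp.

81 bp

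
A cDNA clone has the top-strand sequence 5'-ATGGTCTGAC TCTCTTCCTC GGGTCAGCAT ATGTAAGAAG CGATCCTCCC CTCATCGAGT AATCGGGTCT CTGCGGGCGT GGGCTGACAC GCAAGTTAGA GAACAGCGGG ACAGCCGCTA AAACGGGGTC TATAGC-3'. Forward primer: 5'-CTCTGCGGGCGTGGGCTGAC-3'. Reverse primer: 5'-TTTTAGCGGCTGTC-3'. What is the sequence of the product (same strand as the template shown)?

5'-CTCTGCGGGCGTGGGCTGACACGCAAGTTAGAGAACAGCGGGACAGCCGCTAAAA-3'

The forward primer matches the template at positions 69–88.
Reverse complement of the reverse primer: GACAGCCGCTAAAA. This occurs on the top strand at positions 110–123.
The product is the template from position 69 through 123 (55 bp).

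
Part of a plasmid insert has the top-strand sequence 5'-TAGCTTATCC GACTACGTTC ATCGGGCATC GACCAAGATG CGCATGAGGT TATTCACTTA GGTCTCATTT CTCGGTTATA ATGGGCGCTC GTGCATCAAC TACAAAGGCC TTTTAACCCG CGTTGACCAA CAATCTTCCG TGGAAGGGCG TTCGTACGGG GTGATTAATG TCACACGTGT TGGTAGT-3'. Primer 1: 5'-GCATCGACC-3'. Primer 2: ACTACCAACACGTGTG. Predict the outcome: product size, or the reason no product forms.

Primer 1 (GCATCGACC) matches the top strand at positions 26–34; it acts as a forward primer.
Primer 2's reverse complement is CACACGTGTTGGTAGT, matching the top strand at positions 172–187; it acts as a reverse primer.
The 3' ends face each other across positions 26–187, giving a 162 bp product.

Yes — a 162 bp product.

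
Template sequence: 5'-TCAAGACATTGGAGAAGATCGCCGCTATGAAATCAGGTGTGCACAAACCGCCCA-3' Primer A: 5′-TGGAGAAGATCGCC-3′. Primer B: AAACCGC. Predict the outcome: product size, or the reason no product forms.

Primer A (TGGAGAAGATCGCC) matches the top strand at positions 10–23 (3' end points downstream).
Primer B (AAACCGC) also matches the top strand directly, at positions 45–51 — its reverse complement GCGGTTT is not present.
Both primers anneal to the bottom strand with 3' ends pointing the same way, so neither can prime synthesis back toward the other.

No product — both primers anneal to the same strand and extend in the same direction.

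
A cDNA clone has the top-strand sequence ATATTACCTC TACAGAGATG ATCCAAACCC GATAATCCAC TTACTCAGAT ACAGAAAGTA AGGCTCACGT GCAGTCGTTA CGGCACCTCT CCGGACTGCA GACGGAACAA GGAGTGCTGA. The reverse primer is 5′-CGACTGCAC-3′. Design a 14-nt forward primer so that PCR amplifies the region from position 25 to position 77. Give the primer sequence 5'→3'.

5'-AAACCCGATAATCC-3'

The reverse primer's reverse complement GTGCAGTCG matches the template at positions 69–77; the product starts at position 25.
The forward primer is identical to the top strand over positions 25–38: AAACCCGATAATCC.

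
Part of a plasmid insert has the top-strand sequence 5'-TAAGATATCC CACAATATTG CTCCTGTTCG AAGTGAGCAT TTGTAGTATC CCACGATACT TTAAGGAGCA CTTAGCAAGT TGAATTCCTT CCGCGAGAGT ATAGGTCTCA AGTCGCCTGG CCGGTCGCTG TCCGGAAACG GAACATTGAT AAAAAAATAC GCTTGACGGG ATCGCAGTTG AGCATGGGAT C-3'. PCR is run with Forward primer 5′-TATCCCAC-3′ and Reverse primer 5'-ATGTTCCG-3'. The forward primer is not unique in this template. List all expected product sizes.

The forward primer TATCCCAC matches the top strand at positions 6–13, 47–54.
The reverse primer's reverse complement is CGGAACAT, matching at positions 139–146.
Each forward site pairs with the reverse site to give a product ending at position 146: sizes 141, 100 bp.

141 bp, 100 bp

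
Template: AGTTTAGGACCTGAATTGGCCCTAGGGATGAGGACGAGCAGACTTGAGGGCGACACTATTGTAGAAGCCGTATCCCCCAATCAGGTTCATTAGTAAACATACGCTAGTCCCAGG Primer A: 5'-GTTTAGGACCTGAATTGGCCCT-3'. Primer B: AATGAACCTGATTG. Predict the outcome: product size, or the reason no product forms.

Primer A (GTTTAGGACCTGAATTGGCCCT) matches the top strand at positions 2–23; it acts as a forward primer.
Primer B's reverse complement is CAATCAGGTTCATT, matching the top strand at positions 78–91; it acts as a reverse primer.
The 3' ends face each other across positions 2–91, giving a 90 bp product.

Yes — a 90 bp product.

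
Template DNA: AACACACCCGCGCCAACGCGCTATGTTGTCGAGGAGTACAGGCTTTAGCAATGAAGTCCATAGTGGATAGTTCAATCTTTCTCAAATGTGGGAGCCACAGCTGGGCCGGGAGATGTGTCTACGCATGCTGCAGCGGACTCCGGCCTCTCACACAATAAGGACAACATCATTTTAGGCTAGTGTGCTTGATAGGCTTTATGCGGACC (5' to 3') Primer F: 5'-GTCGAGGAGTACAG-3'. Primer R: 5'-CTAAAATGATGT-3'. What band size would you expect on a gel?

Forward primer GTCGAGGAGTACAG is found on the top strand at positions 28–41.
The reverse primer's reverse complement is ACATCATTTTAG, which matches the template at positions 164–175.
The product runs from position 28 to position 175, so its length is 175 − 28 + 1 = 148 bp.

148 bp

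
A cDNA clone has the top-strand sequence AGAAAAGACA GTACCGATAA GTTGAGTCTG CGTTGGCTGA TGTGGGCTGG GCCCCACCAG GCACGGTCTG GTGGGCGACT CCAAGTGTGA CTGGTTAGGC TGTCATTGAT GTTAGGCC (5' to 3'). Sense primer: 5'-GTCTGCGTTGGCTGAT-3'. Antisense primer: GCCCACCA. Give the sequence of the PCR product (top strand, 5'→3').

5'-GTCTGCGTTGGCTGATGTGGGCTGGGCCCCACCAGGCACGGTCTGGTGGGC-3'

Scanning the template, GTCTGCGTTGGCTGAT occurs at positions 26–41; this primer anneals to the bottom strand there with its 3' end pointing downstream.
Reverse complement of the reverse primer: TGGTGGGC. This occurs on the top strand at positions 69–76.
The product is the template from position 26 through 76 (51 bp).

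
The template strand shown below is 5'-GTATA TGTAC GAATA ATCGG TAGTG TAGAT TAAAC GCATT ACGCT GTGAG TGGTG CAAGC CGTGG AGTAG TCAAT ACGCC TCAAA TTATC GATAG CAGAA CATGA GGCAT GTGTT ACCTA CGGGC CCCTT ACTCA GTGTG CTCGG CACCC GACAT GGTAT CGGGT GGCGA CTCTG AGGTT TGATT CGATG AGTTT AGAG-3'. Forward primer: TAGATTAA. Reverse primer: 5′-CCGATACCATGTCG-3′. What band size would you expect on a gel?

Scanning the template, TAGATTAA occurs at positions 26–33; this primer anneals to the bottom strand there with its 3' end pointing downstream.
Reverse complement of the reverse primer: CGACATGGTATCGG. This occurs on the top strand at positions 150–163.
Product length = (reverse-primer end) − (forward-primer start) + 1 = 163 − 26 + 1 = 138 bp.

138 bp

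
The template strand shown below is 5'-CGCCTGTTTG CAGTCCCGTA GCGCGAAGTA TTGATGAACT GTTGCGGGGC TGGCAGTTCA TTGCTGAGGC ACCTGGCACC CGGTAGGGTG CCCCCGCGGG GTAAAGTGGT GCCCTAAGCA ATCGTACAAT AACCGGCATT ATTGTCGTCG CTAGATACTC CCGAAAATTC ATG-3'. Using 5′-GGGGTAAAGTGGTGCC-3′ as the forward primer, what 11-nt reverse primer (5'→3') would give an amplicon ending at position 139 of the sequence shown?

The forward primer binds at positions 98–113; the product's 3' end on the top strand is position 139.
The reverse primer anneals to the top strand over positions 129–139, i.e. to ATAACCGGCAT.
Its sequence written 5'→3' is the reverse complement: ATGCCGGTTAT.

5'-ATGCCGGTTAT-3'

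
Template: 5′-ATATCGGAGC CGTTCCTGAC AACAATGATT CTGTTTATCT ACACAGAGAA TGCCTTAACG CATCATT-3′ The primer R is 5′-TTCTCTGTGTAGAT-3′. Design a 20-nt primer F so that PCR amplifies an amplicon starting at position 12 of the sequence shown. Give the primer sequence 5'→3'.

5'-GTTCCTGACAACAATGATTC-3'

The reverse primer's reverse complement ATCTACACAGAGAA matches the template at positions 37–50; the product starts at position 12.
The forward primer is identical to the top strand over positions 12–31: GTTCCTGACAACAATGATTC.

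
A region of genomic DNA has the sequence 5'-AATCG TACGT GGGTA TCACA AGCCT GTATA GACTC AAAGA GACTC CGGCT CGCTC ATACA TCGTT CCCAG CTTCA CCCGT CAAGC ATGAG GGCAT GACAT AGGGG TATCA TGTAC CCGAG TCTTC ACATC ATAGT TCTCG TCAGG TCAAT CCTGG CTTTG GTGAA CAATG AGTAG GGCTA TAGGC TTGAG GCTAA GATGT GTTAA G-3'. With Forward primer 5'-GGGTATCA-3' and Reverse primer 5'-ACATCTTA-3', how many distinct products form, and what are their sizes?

Two products: 190 bp, 98 bp

The forward primer GGGTATCA matches the top strand at positions 11–18, 103–110.
The reverse primer's reverse complement is TAAGATGT, matching at positions 193–200.
Each forward site pairs with the reverse site to give a product ending at position 200: sizes 190, 98 bp.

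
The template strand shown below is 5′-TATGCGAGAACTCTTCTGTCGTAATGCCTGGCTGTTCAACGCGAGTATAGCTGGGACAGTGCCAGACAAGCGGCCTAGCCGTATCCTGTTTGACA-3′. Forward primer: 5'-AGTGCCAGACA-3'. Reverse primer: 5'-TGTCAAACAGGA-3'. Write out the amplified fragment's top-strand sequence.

Forward primer AGTGCCAGACA is found on the top strand at positions 58–68.
Taking the reverse complement of TGTCAAACAGGA gives TCCTGTTTGACA, found at positions 84–95 on the template; the primer anneals here to the top strand with its 3' end pointing upstream.
The product is the template from position 58 through 95 (38 bp).

5'-AGTGCCAGACAAGCGGCCTAGCCGTATCCTGTTTGACA-3'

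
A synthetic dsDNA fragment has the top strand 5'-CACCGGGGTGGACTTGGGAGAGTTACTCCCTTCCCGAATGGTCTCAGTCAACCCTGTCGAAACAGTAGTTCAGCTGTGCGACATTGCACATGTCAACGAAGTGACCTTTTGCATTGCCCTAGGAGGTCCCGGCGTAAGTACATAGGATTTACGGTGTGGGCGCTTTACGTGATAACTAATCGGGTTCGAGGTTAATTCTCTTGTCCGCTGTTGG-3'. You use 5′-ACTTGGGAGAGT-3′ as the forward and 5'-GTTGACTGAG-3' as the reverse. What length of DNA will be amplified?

Scanning the template, ACTTGGGAGAGT occurs at positions 12–23; this primer anneals to the bottom strand there with its 3' end pointing downstream.
Reverse complement of the reverse primer: CTCAGTCAAC. This occurs on the top strand at positions 43–52.
Amplicon spans positions 12–52: 41 bp.

41 bp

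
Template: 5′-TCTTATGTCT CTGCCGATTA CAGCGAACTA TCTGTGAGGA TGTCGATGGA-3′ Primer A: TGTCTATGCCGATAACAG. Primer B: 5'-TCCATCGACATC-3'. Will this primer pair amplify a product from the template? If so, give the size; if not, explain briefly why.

No product — primer A has no binding site in the template.

Primer A (TGTCTATGCCGATAACAG) does not match the top strand, and its reverse complement CTGTTATCGGCATAGACA does not match either.
With no annealing site for primer A, no amplification occurs.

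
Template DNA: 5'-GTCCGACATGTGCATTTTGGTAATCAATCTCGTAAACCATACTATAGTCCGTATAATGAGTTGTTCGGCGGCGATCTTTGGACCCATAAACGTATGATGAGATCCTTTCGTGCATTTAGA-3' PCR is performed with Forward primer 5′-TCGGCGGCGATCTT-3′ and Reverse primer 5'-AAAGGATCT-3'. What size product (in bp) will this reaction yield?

44 bp

Scanning the template, TCGGCGGCGATCTT occurs at positions 65–78; this primer anneals to the bottom strand there with its 3' end pointing downstream.
Reverse complement of the reverse primer: AGATCCTTT. This occurs on the top strand at positions 100–108.
Product length = (reverse-primer end) − (forward-primer start) + 1 = 108 − 65 + 1 = 44 bp.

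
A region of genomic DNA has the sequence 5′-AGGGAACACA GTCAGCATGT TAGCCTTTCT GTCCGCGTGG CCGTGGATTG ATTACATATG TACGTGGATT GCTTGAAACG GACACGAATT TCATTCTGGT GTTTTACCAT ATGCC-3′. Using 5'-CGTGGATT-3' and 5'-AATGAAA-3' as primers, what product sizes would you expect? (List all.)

The forward primer CGTGGATT matches the top strand at positions 42–49, 63–70.
The reverse primer's reverse complement is TTTCATT, matching at positions 89–95.
Each forward site pairs with the reverse site to give a product ending at position 95: sizes 54, 33 bp.

54 bp, 33 bp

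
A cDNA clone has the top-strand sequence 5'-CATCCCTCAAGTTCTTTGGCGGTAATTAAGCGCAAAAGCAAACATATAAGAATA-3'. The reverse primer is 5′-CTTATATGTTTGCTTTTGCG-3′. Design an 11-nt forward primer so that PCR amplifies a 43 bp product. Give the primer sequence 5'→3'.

5'-CAAGTTCTTTG-3'

The reverse primer's reverse complement CGCAAAAGCAAACATATAAG matches the template at positions 31–50, so the product ends at position 50.
A 43 bp product then starts at position 50 − 43 + 1 = 8.
The forward primer is identical to the top strand there: CAAGTTCTTTG.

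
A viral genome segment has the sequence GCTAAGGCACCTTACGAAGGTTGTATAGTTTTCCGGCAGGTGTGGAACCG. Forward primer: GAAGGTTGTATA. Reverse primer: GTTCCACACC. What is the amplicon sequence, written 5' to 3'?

5'-GAAGGTTGTATAGTTTTCCGGCAGGTGTGGAAC-3'

Scanning the template, GAAGGTTGTATA occurs at positions 16–27; this primer anneals to the bottom strand there with its 3' end pointing downstream.
The reverse primer's reverse complement is GGTGTGGAAC, which matches the template at positions 39–48.
The product is the template from position 16 through 48 (33 bp).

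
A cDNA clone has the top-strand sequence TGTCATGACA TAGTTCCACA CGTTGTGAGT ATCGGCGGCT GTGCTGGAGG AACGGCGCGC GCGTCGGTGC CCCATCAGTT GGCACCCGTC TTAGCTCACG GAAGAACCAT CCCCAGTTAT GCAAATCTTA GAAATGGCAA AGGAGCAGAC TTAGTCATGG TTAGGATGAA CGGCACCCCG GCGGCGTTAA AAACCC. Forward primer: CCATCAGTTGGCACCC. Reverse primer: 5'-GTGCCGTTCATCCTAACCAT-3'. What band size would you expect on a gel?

Scanning the template, CCATCAGTTGGCACCC occurs at positions 72–87; this primer anneals to the bottom strand there with its 3' end pointing downstream.
Reverse complement of the reverse primer: ATGGTTAGGATGAACGGCAC. This occurs on the top strand at positions 157–176.
Product length = (reverse-primer end) − (forward-primer start) + 1 = 176 − 72 + 1 = 105 bp.

105 bp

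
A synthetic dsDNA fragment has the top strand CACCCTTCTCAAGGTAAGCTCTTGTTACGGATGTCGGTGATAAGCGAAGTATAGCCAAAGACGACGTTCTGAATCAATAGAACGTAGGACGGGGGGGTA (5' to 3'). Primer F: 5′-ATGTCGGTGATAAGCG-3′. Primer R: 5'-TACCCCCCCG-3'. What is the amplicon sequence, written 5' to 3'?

Scanning the template, ATGTCGGTGATAAGCG occurs at positions 31–46; this primer anneals to the bottom strand there with its 3' end pointing downstream.
The reverse primer's reverse complement is CGGGGGGGTA, which matches the template at positions 90–99.
The product is the template from position 31 through 99 (69 bp).

5'-ATGTCGGTGATAAGCGAAGTATAGCCAAAGACGACGTTCTGAATCAATAGAACGTAGGACGGGGGGGTA-3'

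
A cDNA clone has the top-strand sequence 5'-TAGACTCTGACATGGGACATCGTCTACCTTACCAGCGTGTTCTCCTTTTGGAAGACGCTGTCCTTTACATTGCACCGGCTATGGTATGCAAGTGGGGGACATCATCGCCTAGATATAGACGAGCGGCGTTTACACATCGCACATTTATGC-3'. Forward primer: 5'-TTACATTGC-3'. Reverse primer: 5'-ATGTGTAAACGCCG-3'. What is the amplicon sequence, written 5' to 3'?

Forward primer TTACATTGC is found on the top strand at positions 65–73.
The reverse primer's reverse complement is CGGCGTTTACACAT, which matches the template at positions 124–137.
The product is the template from position 65 through 137 (73 bp).

5'-TTACATTGCACCGGCTATGGTATGCAAGTGGGGGACATCATCGCCTAGATATAGACGAGCGGCGTTTACACAT-3'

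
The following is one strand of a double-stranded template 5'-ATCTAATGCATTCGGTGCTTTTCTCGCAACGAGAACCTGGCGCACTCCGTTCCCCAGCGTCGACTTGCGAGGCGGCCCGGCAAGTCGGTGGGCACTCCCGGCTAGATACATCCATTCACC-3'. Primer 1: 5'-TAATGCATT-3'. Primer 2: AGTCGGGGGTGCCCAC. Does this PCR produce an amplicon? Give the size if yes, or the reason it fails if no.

Primer 2 (AGTCGGGGGTGCCCAC) does not match the top strand, and its reverse complement GTGGGCACCCCCGACT does not match either.
With no annealing site for primer 2, no amplification occurs.

No product — primer 2 has no binding site in the template.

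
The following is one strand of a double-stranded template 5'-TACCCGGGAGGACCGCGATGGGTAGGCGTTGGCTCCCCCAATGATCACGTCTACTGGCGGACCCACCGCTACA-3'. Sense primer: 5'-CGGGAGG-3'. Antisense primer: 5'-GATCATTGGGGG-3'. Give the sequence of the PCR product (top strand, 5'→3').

Scanning the template, CGGGAGG occurs at positions 5–11; this primer anneals to the bottom strand there with its 3' end pointing downstream.
Reverse complement of the reverse primer: CCCCCAATGATC. This occurs on the top strand at positions 35–46.
The product is the template from position 5 through 46 (42 bp).

5'-CGGGAGGACCGCGATGGGTAGGCGTTGGCTCCCCCAATGATC-3'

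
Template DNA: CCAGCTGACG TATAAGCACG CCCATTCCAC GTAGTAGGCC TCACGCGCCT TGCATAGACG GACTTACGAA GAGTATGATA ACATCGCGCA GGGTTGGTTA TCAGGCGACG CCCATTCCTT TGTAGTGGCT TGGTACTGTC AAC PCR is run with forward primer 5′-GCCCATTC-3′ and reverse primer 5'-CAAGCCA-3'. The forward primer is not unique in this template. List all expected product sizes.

The forward primer GCCCATTC matches the top strand at positions 20–27, 110–117.
The reverse primer's reverse complement is TGGCTTG, matching at positions 126–132.
Each forward site pairs with the reverse site to give a product ending at position 132: sizes 113, 23 bp.

113 bp, 23 bp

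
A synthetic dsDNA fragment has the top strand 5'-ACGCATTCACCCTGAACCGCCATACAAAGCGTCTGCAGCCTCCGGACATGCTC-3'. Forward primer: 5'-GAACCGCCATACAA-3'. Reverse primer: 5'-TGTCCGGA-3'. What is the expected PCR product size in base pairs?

Forward primer GAACCGCCATACAA is found on the top strand at positions 14–27.
The reverse primer's reverse complement is TCCGGACA, which matches the template at positions 41–48.
The product runs from position 14 to position 48, so its length is 48 − 14 + 1 = 35 bp.

35 bp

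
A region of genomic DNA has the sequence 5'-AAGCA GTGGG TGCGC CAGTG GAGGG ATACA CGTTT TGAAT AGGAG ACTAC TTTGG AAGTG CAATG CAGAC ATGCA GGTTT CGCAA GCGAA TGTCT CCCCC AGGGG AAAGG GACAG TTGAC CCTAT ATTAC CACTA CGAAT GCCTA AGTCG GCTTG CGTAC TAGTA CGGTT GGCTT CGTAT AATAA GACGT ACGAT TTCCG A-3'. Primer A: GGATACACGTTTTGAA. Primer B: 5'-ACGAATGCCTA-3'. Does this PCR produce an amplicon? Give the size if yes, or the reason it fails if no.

Primer A (GGATACACGTTTTGAA) matches the top strand at positions 24–39 (3' end points downstream).
Primer B (ACGAATGCCTA) also matches the top strand directly, at positions 135–145 — its reverse complement TAGGCATTCGT is not present.
Both primers anneal to the bottom strand with 3' ends pointing the same way, so neither can prime synthesis back toward the other.

No product — both primers anneal to the same strand and extend in the same direction.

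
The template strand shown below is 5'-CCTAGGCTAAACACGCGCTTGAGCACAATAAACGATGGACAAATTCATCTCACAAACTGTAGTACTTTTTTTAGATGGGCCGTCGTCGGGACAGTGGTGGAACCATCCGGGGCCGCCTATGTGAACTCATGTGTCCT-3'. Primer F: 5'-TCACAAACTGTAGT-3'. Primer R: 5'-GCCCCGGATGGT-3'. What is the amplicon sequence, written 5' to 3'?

5'-TCACAAACTGTAGTACTTTTTTTAGATGGGCCGTCGTCGGGACAGTGGTGGAACCATCCGGGGC-3'

Scanning the template, TCACAAACTGTAGT occurs at positions 50–63; this primer anneals to the bottom strand there with its 3' end pointing downstream.
The reverse primer's reverse complement is ACCATCCGGGGC, which matches the template at positions 102–113.
The product is the template from position 50 through 113 (64 bp).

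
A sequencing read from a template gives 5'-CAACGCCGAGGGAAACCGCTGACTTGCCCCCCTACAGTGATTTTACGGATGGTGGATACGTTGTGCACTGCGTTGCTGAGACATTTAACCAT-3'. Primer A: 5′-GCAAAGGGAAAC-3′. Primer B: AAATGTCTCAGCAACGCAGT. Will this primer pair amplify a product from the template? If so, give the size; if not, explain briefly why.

Primer A (GCAAAGGGAAAC) does not match the top strand, and its reverse complement GTTTCCCTTTGC does not match either.
With no annealing site for primer A, no amplification occurs.

No product — primer A has no binding site in the template.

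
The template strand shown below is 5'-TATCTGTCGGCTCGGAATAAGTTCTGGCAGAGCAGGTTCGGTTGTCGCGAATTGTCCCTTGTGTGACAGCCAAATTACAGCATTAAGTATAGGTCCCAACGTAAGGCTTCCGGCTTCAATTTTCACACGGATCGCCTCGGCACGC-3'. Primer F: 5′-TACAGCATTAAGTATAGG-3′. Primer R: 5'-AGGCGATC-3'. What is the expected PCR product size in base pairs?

Scanning the template, TACAGCATTAAGTATAGG occurs at positions 76–93; this primer anneals to the bottom strand there with its 3' end pointing downstream.
Reverse complement of the reverse primer: GATCGCCT. This occurs on the top strand at positions 130–137.
Amplicon spans positions 76–137: 62 bp.

62 bp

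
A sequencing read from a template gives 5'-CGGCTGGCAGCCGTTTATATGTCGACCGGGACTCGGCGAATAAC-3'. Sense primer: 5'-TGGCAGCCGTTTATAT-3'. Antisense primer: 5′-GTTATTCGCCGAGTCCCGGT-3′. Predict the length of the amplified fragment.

40 bp

The forward primer matches the template at positions 5–20.
Taking the reverse complement of GTTATTCGCCGAGTCCCGGT gives ACCGGGACTCGGCGAATAAC, found at positions 25–44 on the template; the primer anneals here to the top strand with its 3' end pointing upstream.
Amplicon spans positions 5–44: 40 bp.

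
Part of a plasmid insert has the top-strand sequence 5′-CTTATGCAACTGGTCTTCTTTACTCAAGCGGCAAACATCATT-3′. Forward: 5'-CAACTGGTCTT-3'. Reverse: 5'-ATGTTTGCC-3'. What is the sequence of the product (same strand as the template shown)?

5'-CAACTGGTCTTCTTTACTCAAGCGGCAAACAT-3'

The forward primer matches the template at positions 7–17.
Reverse complement of the reverse primer: GGCAAACAT. This occurs on the top strand at positions 30–38.
The product is the template from position 7 through 38 (32 bp).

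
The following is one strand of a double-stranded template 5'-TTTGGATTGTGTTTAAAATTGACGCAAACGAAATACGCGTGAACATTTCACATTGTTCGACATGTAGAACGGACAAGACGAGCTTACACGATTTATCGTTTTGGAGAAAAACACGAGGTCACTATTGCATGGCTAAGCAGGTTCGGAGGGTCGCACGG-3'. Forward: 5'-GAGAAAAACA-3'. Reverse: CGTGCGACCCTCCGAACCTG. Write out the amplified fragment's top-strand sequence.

Forward primer GAGAAAAACA is found on the top strand at positions 104–113.
Reverse complement of the reverse primer: CAGGTTCGGAGGGTCGCACG. This occurs on the top strand at positions 138–157.
The product is the template from position 104 through 157 (54 bp).

5'-GAGAAAAACACGAGGTCACTATTGCATGGCTAAGCAGGTTCGGAGGGTCGCACG-3'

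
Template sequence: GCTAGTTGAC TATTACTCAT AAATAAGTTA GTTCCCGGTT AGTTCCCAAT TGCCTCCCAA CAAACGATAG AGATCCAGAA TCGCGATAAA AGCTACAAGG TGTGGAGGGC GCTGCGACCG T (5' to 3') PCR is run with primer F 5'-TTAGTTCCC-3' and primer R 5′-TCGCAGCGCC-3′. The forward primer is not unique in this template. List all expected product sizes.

90 bp, 79 bp

The forward primer TTAGTTCCC matches the top strand at positions 28–36, 39–47.
The reverse primer's reverse complement is GGCGCTGCGA, matching at positions 108–117.
Each forward site pairs with the reverse site to give a product ending at position 117: sizes 90, 79 bp.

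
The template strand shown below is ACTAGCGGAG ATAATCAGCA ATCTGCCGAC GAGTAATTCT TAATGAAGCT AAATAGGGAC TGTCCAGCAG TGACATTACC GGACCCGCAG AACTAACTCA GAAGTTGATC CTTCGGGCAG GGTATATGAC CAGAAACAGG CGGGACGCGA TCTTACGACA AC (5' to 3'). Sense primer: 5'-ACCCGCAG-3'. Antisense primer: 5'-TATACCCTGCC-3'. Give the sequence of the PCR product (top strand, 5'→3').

The forward primer matches the template at positions 83–90.
The reverse primer's reverse complement is GGCAGGGTATA, which matches the template at positions 116–126.
The product is the template from position 83 through 126 (44 bp).

5'-ACCCGCAGAACTAACTCAGAAGTTGATCCTTCGGGCAGGGTATA-3'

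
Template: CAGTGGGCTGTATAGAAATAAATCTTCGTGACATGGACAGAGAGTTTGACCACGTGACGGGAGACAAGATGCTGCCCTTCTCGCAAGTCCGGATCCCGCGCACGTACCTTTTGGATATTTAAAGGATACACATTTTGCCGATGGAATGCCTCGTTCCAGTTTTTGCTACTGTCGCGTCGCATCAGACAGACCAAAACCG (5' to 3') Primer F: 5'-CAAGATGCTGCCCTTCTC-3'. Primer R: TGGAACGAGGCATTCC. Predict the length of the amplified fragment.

94 bp

Forward primer CAAGATGCTGCCCTTCTC is found on the top strand at positions 65–82.
Reverse complement of the reverse primer: GGAATGCCTCGTTCCA. This occurs on the top strand at positions 143–158.
The product runs from position 65 to position 158, so its length is 158 − 65 + 1 = 94 bp.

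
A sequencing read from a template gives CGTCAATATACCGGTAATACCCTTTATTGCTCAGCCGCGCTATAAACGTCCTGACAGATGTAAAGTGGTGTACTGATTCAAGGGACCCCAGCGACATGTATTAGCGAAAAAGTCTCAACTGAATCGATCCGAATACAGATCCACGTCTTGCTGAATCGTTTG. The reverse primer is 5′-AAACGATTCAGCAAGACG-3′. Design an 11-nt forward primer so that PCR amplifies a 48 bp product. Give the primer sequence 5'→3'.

The reverse primer's reverse complement CGTCTTGCTGAATCGTTT matches the template at positions 144–161, so the product ends at position 161.
A 48 bp product then starts at position 161 − 48 + 1 = 114.
The forward primer is identical to the top strand there: CTCAACTGAAT.

5'-CTCAACTGAAT-3'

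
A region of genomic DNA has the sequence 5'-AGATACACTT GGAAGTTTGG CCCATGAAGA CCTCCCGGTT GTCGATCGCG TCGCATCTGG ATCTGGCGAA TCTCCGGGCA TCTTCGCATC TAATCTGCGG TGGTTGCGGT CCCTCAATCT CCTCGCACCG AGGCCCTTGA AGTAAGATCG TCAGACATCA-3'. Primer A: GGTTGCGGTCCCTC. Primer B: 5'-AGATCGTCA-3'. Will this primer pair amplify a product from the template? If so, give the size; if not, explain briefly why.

No product — both primers anneal to the same strand and extend in the same direction.

Primer A (GGTTGCGGTCCCTC) matches the top strand at positions 102–115 (3' end points downstream).
Primer B (AGATCGTCA) also matches the top strand directly, at positions 145–153 — its reverse complement TGACGATCT is not present.
Both primers anneal to the bottom strand with 3' ends pointing the same way, so neither can prime synthesis back toward the other.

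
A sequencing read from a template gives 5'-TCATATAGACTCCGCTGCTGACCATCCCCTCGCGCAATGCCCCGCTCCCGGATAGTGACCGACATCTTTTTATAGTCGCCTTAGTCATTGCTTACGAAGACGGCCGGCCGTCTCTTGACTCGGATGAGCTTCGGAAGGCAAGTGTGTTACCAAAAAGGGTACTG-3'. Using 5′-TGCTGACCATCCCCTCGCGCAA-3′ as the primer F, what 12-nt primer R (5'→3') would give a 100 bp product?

5'-AGAGACGGCCGG-3'

The forward primer binds at positions 16–37, so a 100 bp product ends at position 16 + 100 − 1 = 115.
The reverse primer anneals to the top strand over positions 104–115, i.e. to CCGGCCGTCTCT.
Its sequence written 5'→3' is the reverse complement: AGAGACGGCCGG.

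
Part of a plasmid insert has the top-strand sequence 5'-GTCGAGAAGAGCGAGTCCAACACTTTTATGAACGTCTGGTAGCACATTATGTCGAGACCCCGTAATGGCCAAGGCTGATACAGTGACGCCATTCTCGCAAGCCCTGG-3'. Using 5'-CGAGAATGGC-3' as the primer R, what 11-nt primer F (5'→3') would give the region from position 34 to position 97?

5'-GTCTGGTAGCA-3'

The reverse primer's reverse complement GCCATTCTCG matches the template at positions 88–97; the product starts at position 34.
The forward primer is identical to the top strand over positions 34–44: GTCTGGTAGCA.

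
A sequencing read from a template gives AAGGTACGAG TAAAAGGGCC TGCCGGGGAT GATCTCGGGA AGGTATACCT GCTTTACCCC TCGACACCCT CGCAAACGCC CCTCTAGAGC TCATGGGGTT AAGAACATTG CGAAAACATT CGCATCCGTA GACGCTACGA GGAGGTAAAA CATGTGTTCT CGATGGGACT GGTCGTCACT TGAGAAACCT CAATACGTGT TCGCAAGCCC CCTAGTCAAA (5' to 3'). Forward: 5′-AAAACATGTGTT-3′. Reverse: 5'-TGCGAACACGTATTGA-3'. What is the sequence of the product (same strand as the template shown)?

Scanning the template, AAAACATGTGTT occurs at positions 147–158; this primer anneals to the bottom strand there with its 3' end pointing downstream.
Reverse complement of the reverse primer: TCAATACGTGTTCGCA. This occurs on the top strand at positions 190–205.
The product is the template from position 147 through 205 (59 bp).

5'-AAAACATGTGTTCTCGATGGGACTGGTCGTCACTTGAGAAACCTCAATACGTGTTCGCA-3'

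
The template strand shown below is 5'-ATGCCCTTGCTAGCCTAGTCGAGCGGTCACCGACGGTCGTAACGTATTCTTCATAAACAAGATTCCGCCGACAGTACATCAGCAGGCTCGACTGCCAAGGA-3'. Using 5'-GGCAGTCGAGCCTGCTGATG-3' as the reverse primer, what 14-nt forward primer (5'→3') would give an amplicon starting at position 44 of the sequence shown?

5'-GTATTCTTCATAAA-3'

The reverse primer's reverse complement CATCAGCAGGCTCGACTGCC matches the template at positions 77–96; the product starts at position 44.
The forward primer is identical to the top strand over positions 44–57: GTATTCTTCATAAA.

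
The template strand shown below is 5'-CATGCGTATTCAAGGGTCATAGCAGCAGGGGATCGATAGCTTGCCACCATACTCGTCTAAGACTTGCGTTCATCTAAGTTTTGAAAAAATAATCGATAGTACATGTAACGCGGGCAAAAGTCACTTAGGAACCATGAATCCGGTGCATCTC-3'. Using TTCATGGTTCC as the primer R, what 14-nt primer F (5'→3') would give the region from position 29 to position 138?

5'-GGGATCGATAGCTT-3'

The reverse primer's reverse complement GGAACCATGAA matches the template at positions 128–138; the product starts at position 29.
The forward primer is identical to the top strand over positions 29–42: GGGATCGATAGCTT.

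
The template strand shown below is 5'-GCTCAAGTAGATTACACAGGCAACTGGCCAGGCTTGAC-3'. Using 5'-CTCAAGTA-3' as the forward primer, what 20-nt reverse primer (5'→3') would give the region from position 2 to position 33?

5'-GCCTGGCCAGTTGCCTGTGT-3'

The product's 3' end on the top strand is position 33.
The reverse primer anneals to the top strand over positions 14–33, i.e. to ACACAGGCAACTGGCCAGGC.
Its sequence written 5'→3' is the reverse complement: GCCTGGCCAGTTGCCTGTGT.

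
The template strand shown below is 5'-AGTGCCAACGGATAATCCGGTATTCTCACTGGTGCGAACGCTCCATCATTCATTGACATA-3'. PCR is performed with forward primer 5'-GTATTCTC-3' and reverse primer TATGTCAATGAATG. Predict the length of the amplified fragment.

41 bp

Scanning the template, GTATTCTC occurs at positions 20–27; this primer anneals to the bottom strand there with its 3' end pointing downstream.
Reverse complement of the reverse primer: CATTCATTGACATA. This occurs on the top strand at positions 47–60.
Amplicon spans positions 20–60: 41 bp.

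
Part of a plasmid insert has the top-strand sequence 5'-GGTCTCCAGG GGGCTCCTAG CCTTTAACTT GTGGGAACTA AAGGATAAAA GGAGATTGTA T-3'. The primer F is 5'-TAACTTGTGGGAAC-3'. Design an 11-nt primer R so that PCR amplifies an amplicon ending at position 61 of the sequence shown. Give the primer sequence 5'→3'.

5'-ATACAATCTCC-3'

The forward primer binds at positions 25–38; the product's 3' end on the top strand is position 61.
The reverse primer anneals to the top strand over positions 51–61, i.e. to GGAGATTGTAT.
Its sequence written 5'→3' is the reverse complement: ATACAATCTCC.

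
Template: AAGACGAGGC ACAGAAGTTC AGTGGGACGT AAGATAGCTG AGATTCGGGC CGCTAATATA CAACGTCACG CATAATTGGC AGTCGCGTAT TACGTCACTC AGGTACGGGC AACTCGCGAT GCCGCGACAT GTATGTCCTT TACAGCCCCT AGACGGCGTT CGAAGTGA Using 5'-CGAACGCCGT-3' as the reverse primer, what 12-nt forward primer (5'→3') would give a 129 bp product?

5'-ATAGCTGAGATT-3'

The reverse primer's reverse complement ACGGCGTTCG matches the template at positions 153–162, so the product ends at position 162.
A 129 bp product then starts at position 162 − 129 + 1 = 34.
The forward primer is identical to the top strand there: ATAGCTGAGATT.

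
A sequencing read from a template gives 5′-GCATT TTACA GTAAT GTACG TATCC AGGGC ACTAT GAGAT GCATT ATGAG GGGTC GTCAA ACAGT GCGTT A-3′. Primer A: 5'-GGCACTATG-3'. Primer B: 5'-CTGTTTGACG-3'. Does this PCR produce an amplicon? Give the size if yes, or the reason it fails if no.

Yes — a 37 bp product.

Primer A (GGCACTATG) matches the top strand at positions 28–36; it acts as a forward primer.
Primer B's reverse complement is CGTCAAACAG, matching the top strand at positions 55–64; it acts as a reverse primer.
The 3' ends face each other across positions 28–64, giving a 37 bp product.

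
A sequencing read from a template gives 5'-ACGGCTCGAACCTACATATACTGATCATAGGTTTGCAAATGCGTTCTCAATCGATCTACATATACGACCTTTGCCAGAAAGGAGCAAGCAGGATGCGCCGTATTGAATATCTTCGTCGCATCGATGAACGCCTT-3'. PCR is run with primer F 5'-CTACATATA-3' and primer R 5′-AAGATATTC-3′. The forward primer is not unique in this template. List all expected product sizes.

102 bp, 58 bp

The forward primer CTACATATA matches the top strand at positions 12–20, 56–64.
The reverse primer's reverse complement is GAATATCTT, matching at positions 105–113.
Each forward site pairs with the reverse site to give a product ending at position 113: sizes 102, 58 bp.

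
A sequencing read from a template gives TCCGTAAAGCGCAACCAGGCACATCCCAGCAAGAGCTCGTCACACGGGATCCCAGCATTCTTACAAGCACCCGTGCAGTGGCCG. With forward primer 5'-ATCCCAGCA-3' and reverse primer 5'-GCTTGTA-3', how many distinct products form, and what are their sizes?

The forward primer ATCCCAGCA matches the top strand at positions 23–31, 49–57.
The reverse primer's reverse complement is TACAAGC, matching at positions 62–68.
Each forward site pairs with the reverse site to give a product ending at position 68: sizes 46, 20 bp.

Two products: 46 bp, 20 bp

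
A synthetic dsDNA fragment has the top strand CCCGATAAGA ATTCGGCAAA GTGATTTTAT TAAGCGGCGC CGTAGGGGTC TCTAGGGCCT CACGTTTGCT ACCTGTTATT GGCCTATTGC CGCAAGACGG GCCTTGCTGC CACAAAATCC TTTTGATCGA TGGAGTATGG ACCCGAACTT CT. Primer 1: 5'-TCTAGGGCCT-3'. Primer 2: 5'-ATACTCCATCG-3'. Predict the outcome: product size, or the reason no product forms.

Primer 1 (TCTAGGGCCT) matches the top strand at positions 51–60; it acts as a forward primer.
Primer 2's reverse complement is CGATGGAGTAT, matching the top strand at positions 128–138; it acts as a reverse primer.
The 3' ends face each other across positions 51–138, giving an 88 bp product.

Yes — an 88 bp product.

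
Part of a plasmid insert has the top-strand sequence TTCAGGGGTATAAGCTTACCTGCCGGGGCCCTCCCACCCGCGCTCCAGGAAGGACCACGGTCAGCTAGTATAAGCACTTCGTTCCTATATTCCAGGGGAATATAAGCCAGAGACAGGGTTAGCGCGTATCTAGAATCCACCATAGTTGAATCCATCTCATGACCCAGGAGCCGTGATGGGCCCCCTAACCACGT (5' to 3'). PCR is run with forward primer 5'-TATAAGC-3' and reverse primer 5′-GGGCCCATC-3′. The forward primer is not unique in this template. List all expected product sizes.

175 bp, 115 bp, 83 bp

The forward primer TATAAGC matches the top strand at positions 9–15, 69–75, 101–107.
The reverse primer's reverse complement is GATGGGCCC, matching at positions 175–183.
Each forward site pairs with the reverse site to give a product ending at position 183: sizes 175, 115, 83 bp.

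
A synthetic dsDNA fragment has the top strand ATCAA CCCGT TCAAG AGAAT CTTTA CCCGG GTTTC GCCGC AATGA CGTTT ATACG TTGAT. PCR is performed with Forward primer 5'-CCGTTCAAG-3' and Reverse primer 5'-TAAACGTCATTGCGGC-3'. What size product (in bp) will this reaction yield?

The forward primer matches the template at positions 7–15.
Taking the reverse complement of TAAACGTCATTGCGGC gives GCCGCAATGACGTTTA, found at positions 36–51 on the template; the primer anneals here to the top strand with its 3' end pointing upstream.
The product runs from position 7 to position 51, so its length is 51 − 7 + 1 = 45 bp.

45 bp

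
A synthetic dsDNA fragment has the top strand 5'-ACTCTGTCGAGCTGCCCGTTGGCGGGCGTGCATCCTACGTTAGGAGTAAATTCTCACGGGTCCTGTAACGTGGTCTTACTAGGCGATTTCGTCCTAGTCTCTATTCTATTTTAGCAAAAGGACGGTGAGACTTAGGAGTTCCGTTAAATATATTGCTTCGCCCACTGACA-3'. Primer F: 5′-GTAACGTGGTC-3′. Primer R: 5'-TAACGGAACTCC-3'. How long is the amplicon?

The forward primer matches the template at positions 65–75.
Reverse complement of the reverse primer: GGAGTTCCGTTA. This occurs on the top strand at positions 135–146.
Amplicon spans positions 65–146: 82 bp.

82 bp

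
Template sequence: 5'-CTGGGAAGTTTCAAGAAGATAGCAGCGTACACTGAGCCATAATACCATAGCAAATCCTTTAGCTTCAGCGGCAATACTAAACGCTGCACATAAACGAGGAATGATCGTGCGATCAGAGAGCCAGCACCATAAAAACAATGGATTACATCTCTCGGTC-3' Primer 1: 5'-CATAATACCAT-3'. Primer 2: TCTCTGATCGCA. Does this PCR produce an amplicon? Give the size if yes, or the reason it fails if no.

Primer 1 (CATAATACCAT) matches the top strand at positions 38–48; it acts as a forward primer.
Primer 2's reverse complement is TGCGATCAGAGA, matching the top strand at positions 108–119; it acts as a reverse primer.
The 3' ends face each other across positions 38–119, giving an 82 bp product.

Yes — an 82 bp product.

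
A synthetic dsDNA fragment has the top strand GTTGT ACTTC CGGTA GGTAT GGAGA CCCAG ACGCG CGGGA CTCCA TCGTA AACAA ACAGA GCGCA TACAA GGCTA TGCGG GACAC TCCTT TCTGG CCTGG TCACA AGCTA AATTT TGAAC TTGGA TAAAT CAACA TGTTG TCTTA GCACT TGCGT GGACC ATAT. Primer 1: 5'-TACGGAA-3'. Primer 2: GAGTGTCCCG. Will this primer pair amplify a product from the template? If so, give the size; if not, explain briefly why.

Primer 1 (TACGGAA) does not match the top strand, and its reverse complement TTCCGTA does not match either.
With no annealing site for primer 1, no amplification occurs.

No product — primer 1 has no binding site in the template.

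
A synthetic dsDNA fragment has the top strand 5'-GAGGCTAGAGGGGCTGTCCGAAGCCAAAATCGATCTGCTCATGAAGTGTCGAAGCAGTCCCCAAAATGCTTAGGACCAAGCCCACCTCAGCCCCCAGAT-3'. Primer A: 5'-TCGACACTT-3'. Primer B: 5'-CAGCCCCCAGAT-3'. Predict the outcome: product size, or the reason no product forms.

Primer A (TCGACACTT) has reverse complement AAGTGTCGA, which matches the top strand at positions 44–52; primer A anneals to the top strand there with its 3' end pointing upstream toward position 44.
Primer B (CAGCCCCCAGAT) matches the top strand directly at positions 88–99; it anneals to the bottom strand with its 3' end pointing downstream toward position 99.
The 3' ends diverge (primer A extends toward position 1, primer B toward position 99), so the primers never converge on a shared product.

No product — the primers' 3' ends point away from each other.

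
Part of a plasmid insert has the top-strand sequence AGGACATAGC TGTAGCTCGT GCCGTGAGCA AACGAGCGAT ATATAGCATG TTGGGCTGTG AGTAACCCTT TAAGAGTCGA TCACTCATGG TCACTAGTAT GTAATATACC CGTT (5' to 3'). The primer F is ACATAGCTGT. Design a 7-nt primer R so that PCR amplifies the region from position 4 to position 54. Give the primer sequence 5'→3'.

5'-CCAACAT-3'

The product's 3' end on the top strand is position 54.
The reverse primer anneals to the top strand over positions 48–54, i.e. to ATGTTGG.
Its sequence written 5'→3' is the reverse complement: CCAACAT.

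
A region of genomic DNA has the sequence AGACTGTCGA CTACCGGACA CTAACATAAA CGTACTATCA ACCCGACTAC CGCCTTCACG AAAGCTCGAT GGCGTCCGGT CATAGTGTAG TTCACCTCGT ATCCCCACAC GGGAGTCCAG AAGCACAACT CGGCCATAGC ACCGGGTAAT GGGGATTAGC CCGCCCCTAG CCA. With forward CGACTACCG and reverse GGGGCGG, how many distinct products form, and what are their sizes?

The forward primer CGACTACCG matches the top strand at positions 8–16, 44–52.
The reverse primer's reverse complement is CCGCCCC, matching at positions 161–167.
Each forward site pairs with the reverse site to give a product ending at position 167: sizes 160, 124 bp.

Two products: 160 bp, 124 bp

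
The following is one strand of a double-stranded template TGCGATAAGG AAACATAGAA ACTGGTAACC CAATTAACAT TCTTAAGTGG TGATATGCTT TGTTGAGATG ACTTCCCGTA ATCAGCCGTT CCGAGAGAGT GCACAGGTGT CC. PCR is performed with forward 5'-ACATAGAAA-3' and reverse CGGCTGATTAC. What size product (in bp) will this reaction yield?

The forward primer matches the template at positions 13–21.
Taking the reverse complement of CGGCTGATTAC gives GTAATCAGCCG, found at positions 78–88 on the template; the primer anneals here to the top strand with its 3' end pointing upstream.
Product length = (reverse-primer end) − (forward-primer start) + 1 = 88 − 13 + 1 = 76 bp.

76 bp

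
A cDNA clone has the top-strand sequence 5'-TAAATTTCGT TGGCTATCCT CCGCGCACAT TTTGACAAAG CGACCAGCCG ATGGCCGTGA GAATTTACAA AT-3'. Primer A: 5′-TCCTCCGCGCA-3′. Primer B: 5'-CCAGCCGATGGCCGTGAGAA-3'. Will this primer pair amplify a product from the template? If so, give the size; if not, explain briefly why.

No product — both primers anneal to the same strand and extend in the same direction.

Primer A (TCCTCCGCGCA) matches the top strand at positions 17–27 (3' end points downstream).
Primer B (CCAGCCGATGGCCGTGAGAA) also matches the top strand directly, at positions 44–63 — its reverse complement TTCTCACGGCCATCGGCTGG is not present.
Both primers anneal to the bottom strand with 3' ends pointing the same way, so neither can prime synthesis back toward the other.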